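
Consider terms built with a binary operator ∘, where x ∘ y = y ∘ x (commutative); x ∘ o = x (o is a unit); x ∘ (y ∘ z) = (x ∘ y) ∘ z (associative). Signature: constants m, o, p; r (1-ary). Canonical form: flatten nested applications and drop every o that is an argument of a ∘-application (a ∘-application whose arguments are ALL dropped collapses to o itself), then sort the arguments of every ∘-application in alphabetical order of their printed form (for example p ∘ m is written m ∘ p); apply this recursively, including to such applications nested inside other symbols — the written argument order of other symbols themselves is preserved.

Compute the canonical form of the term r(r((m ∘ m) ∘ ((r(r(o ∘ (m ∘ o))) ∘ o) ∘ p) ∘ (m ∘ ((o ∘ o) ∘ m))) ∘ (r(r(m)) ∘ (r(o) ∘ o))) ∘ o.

Answer: r(r(m ∘ m ∘ m ∘ m ∘ p ∘ r(r(m))) ∘ r(o) ∘ r(r(m)))

Derivation:
Canonicalize subterm:  r(r((m ∘ m) ∘ ((r(r(o ∘ (m ∘ o))) ∘ o) ∘ p) ∘ (m ∘ ((o ∘ o) ∘ m))) ∘ (r(r(m)) ∘ (r(o) ∘ o)))  →  r(r(m ∘ m ∘ m ∘ m ∘ p ∘ r(r(m))) ∘ r(o) ∘ r(r(m)))
Drop the unit:  drop o
Sort arguments:  r(r(m ∘ m ∘ m ∘ m ∘ p ∘ r(r(m))) ∘ r(o) ∘ r(r(m)))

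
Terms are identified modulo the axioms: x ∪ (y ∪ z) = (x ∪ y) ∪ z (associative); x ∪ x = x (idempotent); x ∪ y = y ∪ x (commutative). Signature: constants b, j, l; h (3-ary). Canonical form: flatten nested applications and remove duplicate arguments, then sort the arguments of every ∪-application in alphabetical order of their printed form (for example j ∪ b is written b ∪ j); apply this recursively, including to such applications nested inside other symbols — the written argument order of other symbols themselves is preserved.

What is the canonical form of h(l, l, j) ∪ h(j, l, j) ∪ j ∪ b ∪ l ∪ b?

Idempotence:  drop duplicate b
Order the arguments:  b ∪ h(j, l, j) ∪ h(l, l, j) ∪ j ∪ l

Answer: b ∪ h(j, l, j) ∪ h(l, l, j) ∪ j ∪ l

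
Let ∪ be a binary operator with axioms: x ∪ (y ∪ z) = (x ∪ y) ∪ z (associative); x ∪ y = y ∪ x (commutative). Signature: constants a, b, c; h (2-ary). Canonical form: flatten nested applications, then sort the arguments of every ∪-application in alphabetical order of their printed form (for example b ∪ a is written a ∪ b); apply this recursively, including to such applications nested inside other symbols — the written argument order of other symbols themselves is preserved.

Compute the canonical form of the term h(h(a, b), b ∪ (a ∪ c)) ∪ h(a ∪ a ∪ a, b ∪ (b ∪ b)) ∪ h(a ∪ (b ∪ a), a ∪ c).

Canonicalize subterm:  h(h(a, b), b ∪ (a ∪ c))  →  h(h(a, b), a ∪ b ∪ c)
Simplify inside:  h(a ∪ a ∪ a, b ∪ (b ∪ b))  →  h(a ∪ a ∪ a, b ∪ b ∪ b)
Inside:  h(a ∪ (b ∪ a), a ∪ c)  →  h(a ∪ a ∪ b, a ∪ c)
Order the arguments:  h(a ∪ a ∪ a, b ∪ b ∪ b) ∪ h(a ∪ a ∪ b, a ∪ c) ∪ h(h(a, b), a ∪ b ∪ c)

Answer: h(a ∪ a ∪ a, b ∪ b ∪ b) ∪ h(a ∪ a ∪ b, a ∪ c) ∪ h(h(a, b), a ∪ b ∪ c)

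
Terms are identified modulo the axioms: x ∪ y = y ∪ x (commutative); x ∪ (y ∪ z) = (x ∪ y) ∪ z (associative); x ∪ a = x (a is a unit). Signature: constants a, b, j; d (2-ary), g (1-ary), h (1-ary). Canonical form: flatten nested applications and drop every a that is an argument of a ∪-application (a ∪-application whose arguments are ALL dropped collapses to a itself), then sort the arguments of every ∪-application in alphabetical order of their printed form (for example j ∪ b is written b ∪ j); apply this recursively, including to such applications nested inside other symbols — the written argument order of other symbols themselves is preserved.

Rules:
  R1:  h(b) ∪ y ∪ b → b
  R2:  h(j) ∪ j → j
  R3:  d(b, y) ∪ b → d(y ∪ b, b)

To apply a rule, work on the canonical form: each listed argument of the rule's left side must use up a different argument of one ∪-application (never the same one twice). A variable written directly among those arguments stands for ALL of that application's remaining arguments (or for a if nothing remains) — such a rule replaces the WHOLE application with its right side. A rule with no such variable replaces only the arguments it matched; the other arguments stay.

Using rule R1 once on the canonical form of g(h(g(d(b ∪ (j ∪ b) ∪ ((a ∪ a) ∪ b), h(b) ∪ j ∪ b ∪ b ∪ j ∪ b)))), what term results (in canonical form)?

Canonical form:  g(h(g(d(b ∪ b ∪ b ∪ j, b ∪ b ∪ b ∪ h(b) ∪ j ∪ j))))
Apply R1:  consuming b, h(b);  y := b ∪ b ∪ j ∪ j
The variable takes the whole remainder — replace the entire application.
Result:  g(h(g(d(b ∪ b ∪ b ∪ j, b))))

Answer: g(h(g(d(b ∪ b ∪ b ∪ j, b))))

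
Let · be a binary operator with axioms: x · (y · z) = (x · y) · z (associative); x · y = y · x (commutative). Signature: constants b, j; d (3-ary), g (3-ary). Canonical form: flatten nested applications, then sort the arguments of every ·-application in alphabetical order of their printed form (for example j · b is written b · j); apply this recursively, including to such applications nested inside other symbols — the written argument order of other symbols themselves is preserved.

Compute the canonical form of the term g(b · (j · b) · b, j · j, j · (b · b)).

Answer: g(b · b · b · j, j · j, b · b · j)

Derivation:
Focus inside:  b · (j · b) · b
Merge nested applications:  b · j · b · b
Sort:  b · b · b · j
Rebuild:  g(b · b · b · j, j · j, b · b · j)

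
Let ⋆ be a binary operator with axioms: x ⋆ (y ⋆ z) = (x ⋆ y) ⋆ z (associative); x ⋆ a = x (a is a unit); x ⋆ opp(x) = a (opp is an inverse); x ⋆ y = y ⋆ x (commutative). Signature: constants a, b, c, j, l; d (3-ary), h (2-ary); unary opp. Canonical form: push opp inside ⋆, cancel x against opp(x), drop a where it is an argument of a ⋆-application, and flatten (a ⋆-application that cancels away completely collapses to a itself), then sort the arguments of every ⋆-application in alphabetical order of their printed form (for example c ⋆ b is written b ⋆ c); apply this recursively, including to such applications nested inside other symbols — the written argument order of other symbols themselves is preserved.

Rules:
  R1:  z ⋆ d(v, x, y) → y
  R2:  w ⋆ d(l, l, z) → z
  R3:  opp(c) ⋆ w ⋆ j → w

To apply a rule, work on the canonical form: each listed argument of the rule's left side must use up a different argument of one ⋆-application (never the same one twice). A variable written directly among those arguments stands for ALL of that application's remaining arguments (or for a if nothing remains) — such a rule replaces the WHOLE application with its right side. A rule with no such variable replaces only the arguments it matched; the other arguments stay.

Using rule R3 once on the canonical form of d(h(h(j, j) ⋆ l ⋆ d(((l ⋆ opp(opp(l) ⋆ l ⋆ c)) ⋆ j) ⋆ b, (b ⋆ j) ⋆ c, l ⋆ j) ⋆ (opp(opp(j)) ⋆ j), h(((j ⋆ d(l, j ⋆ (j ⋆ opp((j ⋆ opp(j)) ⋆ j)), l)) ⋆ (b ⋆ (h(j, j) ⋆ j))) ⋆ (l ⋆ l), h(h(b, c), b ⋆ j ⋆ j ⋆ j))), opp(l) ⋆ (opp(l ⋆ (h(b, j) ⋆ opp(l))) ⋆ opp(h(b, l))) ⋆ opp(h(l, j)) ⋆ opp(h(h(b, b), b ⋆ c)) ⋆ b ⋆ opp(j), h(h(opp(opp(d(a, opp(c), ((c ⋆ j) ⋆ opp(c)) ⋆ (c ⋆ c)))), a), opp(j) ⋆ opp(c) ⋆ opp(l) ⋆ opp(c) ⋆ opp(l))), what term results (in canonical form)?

Answer: d(h(d(b ⋆ l, b ⋆ c ⋆ j, j ⋆ l) ⋆ h(j, j) ⋆ j ⋆ j ⋆ l, h(b ⋆ d(l, j, l) ⋆ h(j, j) ⋆ j ⋆ j ⋆ l ⋆ l, h(h(b, c), b ⋆ j ⋆ j ⋆ j))), b ⋆ opp(h(b, j)) ⋆ opp(h(b, l)) ⋆ opp(h(h(b, b), b ⋆ c)) ⋆ opp(h(l, j)) ⋆ opp(j) ⋆ opp(l), h(h(d(a, opp(c), c ⋆ c ⋆ j), a), opp(c) ⋆ opp(c) ⋆ opp(j) ⋆ opp(l) ⋆ opp(l)))

Derivation:
Canonical form:  d(h(d(b ⋆ j ⋆ l ⋆ opp(c), b ⋆ c ⋆ j, j ⋆ l) ⋆ h(j, j) ⋆ j ⋆ j ⋆ l, h(b ⋆ d(l, j, l) ⋆ h(j, j) ⋆ j ⋆ j ⋆ l ⋆ l, h(h(b, c), b ⋆ j ⋆ j ⋆ j))), b ⋆ opp(h(b, j)) ⋆ opp(h(b, l)) ⋆ opp(h(h(b, b), b ⋆ c)) ⋆ opp(h(l, j)) ⋆ opp(j) ⋆ opp(l), h(h(d(a, opp(c), c ⋆ c ⋆ j), a), opp(c) ⋆ opp(c) ⋆ opp(j) ⋆ opp(l) ⋆ opp(l)))
Match R3:  consume j, opp(c);  w := b ⋆ l
Every leftover argument binds to the variable; the entire application is replaced.
Giving:  d(h(d(b ⋆ l, b ⋆ c ⋆ j, j ⋆ l) ⋆ h(j, j) ⋆ j ⋆ j ⋆ l, h(b ⋆ d(l, j, l) ⋆ h(j, j) ⋆ j ⋆ j ⋆ l ⋆ l, h(h(b, c), b ⋆ j ⋆ j ⋆ j))), b ⋆ opp(h(b, j)) ⋆ opp(h(b, l)) ⋆ opp(h(h(b, b), b ⋆ c)) ⋆ opp(h(l, j)) ⋆ opp(j) ⋆ opp(l), h(h(d(a, opp(c), c ⋆ c ⋆ j), a), opp(c) ⋆ opp(c) ⋆ opp(j) ⋆ opp(l) ⋆ opp(l)))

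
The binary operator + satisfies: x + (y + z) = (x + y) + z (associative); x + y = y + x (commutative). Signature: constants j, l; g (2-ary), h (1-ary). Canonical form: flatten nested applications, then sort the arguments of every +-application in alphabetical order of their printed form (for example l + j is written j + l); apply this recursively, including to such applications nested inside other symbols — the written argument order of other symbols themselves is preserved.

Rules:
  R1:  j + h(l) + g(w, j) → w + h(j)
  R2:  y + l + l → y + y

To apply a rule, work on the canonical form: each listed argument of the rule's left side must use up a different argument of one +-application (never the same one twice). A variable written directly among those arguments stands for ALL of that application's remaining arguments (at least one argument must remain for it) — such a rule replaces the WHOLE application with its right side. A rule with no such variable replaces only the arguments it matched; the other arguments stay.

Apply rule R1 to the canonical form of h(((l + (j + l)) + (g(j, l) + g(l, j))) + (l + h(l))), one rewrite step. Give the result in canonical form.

Canonical form:  h(g(j, l) + g(l, j) + h(l) + j + l + l + l)
Match R1:  consume g(l, j), h(l), j;  w := l
Result:  h(g(j, l) + h(j) + l + l + l + l)

Answer: h(g(j, l) + h(j) + l + l + l + l)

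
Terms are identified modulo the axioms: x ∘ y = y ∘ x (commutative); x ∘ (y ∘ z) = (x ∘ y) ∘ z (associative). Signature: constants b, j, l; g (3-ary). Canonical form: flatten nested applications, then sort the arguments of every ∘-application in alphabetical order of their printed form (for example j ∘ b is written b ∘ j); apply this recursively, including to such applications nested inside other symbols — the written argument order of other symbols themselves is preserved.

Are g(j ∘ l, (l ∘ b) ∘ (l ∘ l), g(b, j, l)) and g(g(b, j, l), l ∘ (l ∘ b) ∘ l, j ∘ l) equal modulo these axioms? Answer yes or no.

Left:  g(j ∘ l, (l ∘ b) ∘ (l ∘ l), g(b, j, l))
  Descend into:  (l ∘ b) ∘ (l ∘ l)
  Un-nest:  l ∘ b ∘ l ∘ l
  Order the arguments:  b ∘ l ∘ l ∘ l
  Put back:  g(j ∘ l, b ∘ l ∘ l ∘ l, g(b, j, l))
Right:  g(g(b, j, l), l ∘ (l ∘ b) ∘ l, j ∘ l)
  Focus inside:  l ∘ (l ∘ b) ∘ l
  Merge nested applications:  l ∘ l ∘ b ∘ l
  Order the arguments:  b ∘ l ∘ l ∘ l
  Rebuild:  g(g(b, j, l), b ∘ l ∘ l ∘ l, j ∘ l)

Answer: no — g(j ∘ l, b ∘ l ∘ l ∘ l, g(b, j, l)) vs g(g(b, j, l), b ∘ l ∘ l ∘ l, j ∘ l)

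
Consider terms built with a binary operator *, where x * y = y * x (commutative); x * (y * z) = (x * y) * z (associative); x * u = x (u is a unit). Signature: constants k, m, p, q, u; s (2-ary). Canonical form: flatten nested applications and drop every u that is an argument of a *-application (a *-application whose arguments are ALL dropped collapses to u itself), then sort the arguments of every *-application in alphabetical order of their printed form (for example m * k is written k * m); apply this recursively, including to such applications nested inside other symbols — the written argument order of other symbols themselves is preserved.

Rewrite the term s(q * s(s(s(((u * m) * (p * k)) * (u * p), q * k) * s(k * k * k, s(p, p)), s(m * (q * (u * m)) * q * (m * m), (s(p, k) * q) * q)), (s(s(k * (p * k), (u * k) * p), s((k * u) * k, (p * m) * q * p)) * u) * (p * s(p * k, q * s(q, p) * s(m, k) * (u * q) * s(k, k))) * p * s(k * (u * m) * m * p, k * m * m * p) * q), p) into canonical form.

Answer: s(q * s(s(s(k * k * k, s(p, p)) * s(k * m * p * p, k * q), s(m * m * m * m * q * q, q * q * s(p, k))), p * p * q * s(k * m * m * p, k * m * m * p) * s(k * p, q * q * s(k, k) * s(m, k) * s(q, p)) * s(s(k * k * p, k * p), s(k * k, m * p * p * q))), p)

Derivation:
Focus inside:  q * s(s(s(((u * m) * (p * k)) * (u * p), q * k) * s(k * k * k, s(p, p)), s(m * (q * (u * m)) * q * (m * m), (s(p, k) * q) * q)), (s(s(k * (p * k), (u * k) * p), s((k * u) * k, (p * m) * q * p)) * u) * (p * s(p * k, q * s(q, p) * s(m, k) * (u * q) * s(k, k))) * p * s(k * (u * m) * m * p, k * m * m * p) * q)
Simplify inside:  s(s(s(((u * m) * (p * k)) * (u * p), q * k) * s(k * k * k, s(p, p)), s(m * (q * (u * m)) * q * (m * m), (s(p, k) * q) * q)), (s(s(k * (p * k), (u * k) * p), s((k * u) * k, (p * m) * q * p)) * u) * (p * s(p * k, q * s(q, p) * s(m, k) * (u * q) * s(k, k))) * p * s(k * (u * m) * m * p, k * m * m * p) * q)  →  s(s(s(k * k * k, s(p, p)) * s(k * m * p * p, k * q), s(m * m * m * m * q * q, q * q * s(p, k))), p * p * q * s(k * m * m * p, k * m * m * p) * s(k * p, q * q * s(k, k) * s(m, k) * s(q, p)) * s(s(k * k * p, k * p), s(k * k, m * p * p * q)))
Sort:  q * s(s(s(k * k * k, s(p, p)) * s(k * m * p * p, k * q), s(m * m * m * m * q * q, q * q * s(p, k))), p * p * q * s(k * m * m * p, k * m * m * p) * s(k * p, q * q * s(k, k) * s(m, k) * s(q, p)) * s(s(k * k * p, k * p), s(k * k, m * p * p * q)))
Rebuild:  s(q * s(s(s(k * k * k, s(p, p)) * s(k * m * p * p, k * q), s(m * m * m * m * q * q, q * q * s(p, k))), p * p * q * s(k * m * m * p, k * m * m * p) * s(k * p, q * q * s(k, k) * s(m, k) * s(q, p)) * s(s(k * k * p, k * p), s(k * k, m * p * p * q))), p)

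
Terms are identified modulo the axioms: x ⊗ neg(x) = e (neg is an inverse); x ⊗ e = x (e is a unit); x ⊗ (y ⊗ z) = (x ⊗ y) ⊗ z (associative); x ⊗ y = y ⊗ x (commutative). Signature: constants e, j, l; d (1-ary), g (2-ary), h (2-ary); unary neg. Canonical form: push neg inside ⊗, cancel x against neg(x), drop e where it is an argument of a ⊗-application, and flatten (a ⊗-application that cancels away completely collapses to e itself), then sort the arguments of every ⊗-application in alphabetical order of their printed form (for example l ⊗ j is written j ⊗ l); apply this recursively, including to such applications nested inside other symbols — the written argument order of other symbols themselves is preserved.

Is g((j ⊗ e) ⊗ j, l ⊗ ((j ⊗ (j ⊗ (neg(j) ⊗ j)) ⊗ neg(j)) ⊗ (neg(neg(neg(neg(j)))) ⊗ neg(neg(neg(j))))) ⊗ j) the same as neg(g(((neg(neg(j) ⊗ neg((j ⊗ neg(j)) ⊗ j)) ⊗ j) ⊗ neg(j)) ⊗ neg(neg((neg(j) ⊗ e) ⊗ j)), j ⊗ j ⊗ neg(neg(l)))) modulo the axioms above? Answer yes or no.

Left:  g((j ⊗ e) ⊗ j, l ⊗ ((j ⊗ (j ⊗ (neg(j) ⊗ j)) ⊗ neg(j)) ⊗ (neg(neg(neg(neg(j)))) ⊗ neg(neg(neg(j))))) ⊗ j)
  Work inside:  l ⊗ ((j ⊗ (j ⊗ (neg(j) ⊗ j)) ⊗ neg(j)) ⊗ (neg(neg(neg(neg(j)))) ⊗ neg(neg(neg(j))))) ⊗ j
  Push neg inside:  distribute neg over ⊗ and collapse double neg
  Collect:  l ⊗ j ⊗ j
  Sort:  j ⊗ j ⊗ l
  Reassemble:  g(j ⊗ j, j ⊗ j ⊗ l)
Right:  neg(g(((neg(neg(j) ⊗ neg((j ⊗ neg(j)) ⊗ j)) ⊗ j) ⊗ neg(j)) ⊗ neg(neg((neg(j) ⊗ e) ⊗ j)), j ⊗ j ⊗ neg(neg(l))))
  Push neg inside:  distribute neg over ⊗ and collapse double neg
  Collect terms:  neg(g(j ⊗ j, j ⊗ j ⊗ l))

Answer: no — g(j ⊗ j, j ⊗ j ⊗ l) vs neg(g(j ⊗ j, j ⊗ j ⊗ l))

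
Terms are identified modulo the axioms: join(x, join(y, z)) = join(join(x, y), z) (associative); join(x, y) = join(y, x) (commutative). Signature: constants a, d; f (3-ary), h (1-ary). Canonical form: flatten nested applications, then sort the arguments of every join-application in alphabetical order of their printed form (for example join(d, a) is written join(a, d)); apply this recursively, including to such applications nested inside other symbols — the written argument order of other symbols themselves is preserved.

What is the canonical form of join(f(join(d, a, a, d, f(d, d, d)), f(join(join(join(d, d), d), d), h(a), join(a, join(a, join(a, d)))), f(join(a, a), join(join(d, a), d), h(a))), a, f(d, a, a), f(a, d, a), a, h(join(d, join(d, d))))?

Inside:  f(join(d, a, a, d, f(d, d, d)), f(join(join(join(d, d), d), d), h(a), join(a, join(a, join(a, d)))), f(join(a, a), join(join(d, a), d), h(a)))  →  f(join(a, a, d, d, f(d, d, d)), f(join(d, d, d, d), h(a), join(a, a, a, d)), f(join(a, a), join(a, d, d), h(a)))
Inside:  h(join(d, join(d, d)))  →  h(join(d, d, d))
Sort arguments:  join(a, a, f(a, d, a), f(d, a, a), f(join(a, a, d, d, f(d, d, d)), f(join(d, d, d, d), h(a), join(a, a, a, d)), f(join(a, a), join(a, d, d), h(a))), h(join(d, d, d)))

Answer: join(a, a, f(a, d, a), f(d, a, a), f(join(a, a, d, d, f(d, d, d)), f(join(d, d, d, d), h(a), join(a, a, a, d)), f(join(a, a), join(a, d, d), h(a))), h(join(d, d, d)))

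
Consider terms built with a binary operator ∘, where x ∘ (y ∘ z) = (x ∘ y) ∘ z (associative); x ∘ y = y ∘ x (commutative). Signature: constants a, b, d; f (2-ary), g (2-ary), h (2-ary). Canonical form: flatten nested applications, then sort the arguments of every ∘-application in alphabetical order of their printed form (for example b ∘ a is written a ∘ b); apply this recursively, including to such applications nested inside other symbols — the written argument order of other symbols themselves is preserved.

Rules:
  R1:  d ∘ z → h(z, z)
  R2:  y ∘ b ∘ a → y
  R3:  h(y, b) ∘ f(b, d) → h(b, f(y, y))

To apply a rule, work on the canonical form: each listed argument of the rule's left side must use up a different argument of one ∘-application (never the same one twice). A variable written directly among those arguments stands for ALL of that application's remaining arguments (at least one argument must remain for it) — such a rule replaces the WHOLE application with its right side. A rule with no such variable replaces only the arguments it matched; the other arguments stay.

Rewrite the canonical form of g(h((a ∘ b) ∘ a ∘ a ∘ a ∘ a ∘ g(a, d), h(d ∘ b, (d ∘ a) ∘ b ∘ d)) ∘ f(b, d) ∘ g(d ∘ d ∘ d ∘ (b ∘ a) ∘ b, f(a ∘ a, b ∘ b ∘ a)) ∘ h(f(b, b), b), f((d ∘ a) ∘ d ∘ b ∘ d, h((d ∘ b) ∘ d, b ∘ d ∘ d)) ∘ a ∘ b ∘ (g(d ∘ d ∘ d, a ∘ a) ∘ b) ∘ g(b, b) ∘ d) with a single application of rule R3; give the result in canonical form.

Answer: g(g(a ∘ b ∘ b ∘ d ∘ d ∘ d, f(a ∘ a, a ∘ b ∘ b)) ∘ h(a ∘ a ∘ a ∘ a ∘ a ∘ b ∘ g(a, d), h(b ∘ d, a ∘ b ∘ d ∘ d)) ∘ h(b, f(f(b, b), f(b, b))), a ∘ b ∘ b ∘ d ∘ f(a ∘ b ∘ d ∘ d ∘ d, h(b ∘ d ∘ d, b ∘ d ∘ d)) ∘ g(b, b) ∘ g(d ∘ d ∘ d, a ∘ a))

Derivation:
Canonical form:  g(f(b, d) ∘ g(a ∘ b ∘ b ∘ d ∘ d ∘ d, f(a ∘ a, a ∘ b ∘ b)) ∘ h(a ∘ a ∘ a ∘ a ∘ a ∘ b ∘ g(a, d), h(b ∘ d, a ∘ b ∘ d ∘ d)) ∘ h(f(b, b), b), a ∘ b ∘ b ∘ d ∘ f(a ∘ b ∘ d ∘ d ∘ d, h(b ∘ d ∘ d, b ∘ d ∘ d)) ∘ g(b, b) ∘ g(d ∘ d ∘ d, a ∘ a))
Match R3:  consume f(b, d), h(f(b, b), b);  y := f(b, b)
Result:  g(g(a ∘ b ∘ b ∘ d ∘ d ∘ d, f(a ∘ a, a ∘ b ∘ b)) ∘ h(a ∘ a ∘ a ∘ a ∘ a ∘ b ∘ g(a, d), h(b ∘ d, a ∘ b ∘ d ∘ d)) ∘ h(b, f(f(b, b), f(b, b))), a ∘ b ∘ b ∘ d ∘ f(a ∘ b ∘ d ∘ d ∘ d, h(b ∘ d ∘ d, b ∘ d ∘ d)) ∘ g(b, b) ∘ g(d ∘ d ∘ d, a ∘ a))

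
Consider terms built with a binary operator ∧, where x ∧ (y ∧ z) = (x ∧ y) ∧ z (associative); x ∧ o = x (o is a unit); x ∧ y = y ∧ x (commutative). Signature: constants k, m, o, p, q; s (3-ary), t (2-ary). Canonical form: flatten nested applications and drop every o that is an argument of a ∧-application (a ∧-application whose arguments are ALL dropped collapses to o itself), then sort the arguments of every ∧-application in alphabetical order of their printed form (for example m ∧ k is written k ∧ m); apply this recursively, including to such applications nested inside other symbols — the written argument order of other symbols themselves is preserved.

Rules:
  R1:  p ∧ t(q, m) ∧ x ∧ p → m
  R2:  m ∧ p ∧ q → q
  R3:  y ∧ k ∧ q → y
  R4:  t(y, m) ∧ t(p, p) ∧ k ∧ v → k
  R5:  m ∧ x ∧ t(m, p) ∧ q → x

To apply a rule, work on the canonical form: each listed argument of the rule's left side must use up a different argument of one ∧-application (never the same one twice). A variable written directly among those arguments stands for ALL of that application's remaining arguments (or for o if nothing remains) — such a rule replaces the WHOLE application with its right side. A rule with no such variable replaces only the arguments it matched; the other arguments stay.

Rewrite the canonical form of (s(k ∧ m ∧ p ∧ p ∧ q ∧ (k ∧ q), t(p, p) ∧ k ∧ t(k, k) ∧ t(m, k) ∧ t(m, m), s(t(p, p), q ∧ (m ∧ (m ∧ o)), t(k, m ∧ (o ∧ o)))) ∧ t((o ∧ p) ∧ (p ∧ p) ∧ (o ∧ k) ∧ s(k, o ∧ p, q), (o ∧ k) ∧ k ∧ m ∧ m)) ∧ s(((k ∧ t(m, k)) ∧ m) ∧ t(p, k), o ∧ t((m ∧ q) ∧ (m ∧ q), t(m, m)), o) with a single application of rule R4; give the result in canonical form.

Canonical form:  s(k ∧ k ∧ m ∧ p ∧ p ∧ q ∧ q, k ∧ t(k, k) ∧ t(m, k) ∧ t(m, m) ∧ t(p, p), s(t(p, p), m ∧ m ∧ q, t(k, m))) ∧ s(k ∧ m ∧ t(m, k) ∧ t(p, k), t(m ∧ m ∧ q ∧ q, t(m, m)), o) ∧ t(k ∧ p ∧ p ∧ p ∧ s(k, p, q), k ∧ k ∧ m ∧ m)
Match R4:  consume k, t(m, m), t(p, p);  v := t(k, k) ∧ t(m, k), y := m
The extension variable absorbs all remaining arguments, so the whole application is rewritten.
Result:  s(k ∧ k ∧ m ∧ p ∧ p ∧ q ∧ q, k, s(t(p, p), m ∧ m ∧ q, t(k, m))) ∧ s(k ∧ m ∧ t(m, k) ∧ t(p, k), t(m ∧ m ∧ q ∧ q, t(m, m)), o) ∧ t(k ∧ p ∧ p ∧ p ∧ s(k, p, q), k ∧ k ∧ m ∧ m)

Answer: s(k ∧ k ∧ m ∧ p ∧ p ∧ q ∧ q, k, s(t(p, p), m ∧ m ∧ q, t(k, m))) ∧ s(k ∧ m ∧ t(m, k) ∧ t(p, k), t(m ∧ m ∧ q ∧ q, t(m, m)), o) ∧ t(k ∧ p ∧ p ∧ p ∧ s(k, p, q), k ∧ k ∧ m ∧ m)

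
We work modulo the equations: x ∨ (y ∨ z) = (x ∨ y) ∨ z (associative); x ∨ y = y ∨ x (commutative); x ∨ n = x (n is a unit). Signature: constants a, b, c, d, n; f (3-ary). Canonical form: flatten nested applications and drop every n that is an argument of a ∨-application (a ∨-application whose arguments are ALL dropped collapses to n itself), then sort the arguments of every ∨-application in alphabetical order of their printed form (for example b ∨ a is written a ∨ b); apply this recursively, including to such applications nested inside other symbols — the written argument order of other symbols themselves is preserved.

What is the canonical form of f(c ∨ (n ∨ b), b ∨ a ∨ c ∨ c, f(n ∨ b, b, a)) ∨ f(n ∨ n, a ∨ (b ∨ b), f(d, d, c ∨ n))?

Answer: f(b ∨ c, a ∨ b ∨ c ∨ c, f(b, b, a)) ∨ f(n, a ∨ b ∨ b, f(d, d, c))

Derivation:
Simplify inside:  f(c ∨ (n ∨ b), b ∨ a ∨ c ∨ c, f(n ∨ b, b, a))  →  f(b ∨ c, a ∨ b ∨ c ∨ c, f(b, b, a))
Canonicalize subterm:  f(n ∨ n, a ∨ (b ∨ b), f(d, d, c ∨ n))  →  f(n, a ∨ b ∨ b, f(d, d, c))
Order the arguments:  f(b ∨ c, a ∨ b ∨ c ∨ c, f(b, b, a)) ∨ f(n, a ∨ b ∨ b, f(d, d, c))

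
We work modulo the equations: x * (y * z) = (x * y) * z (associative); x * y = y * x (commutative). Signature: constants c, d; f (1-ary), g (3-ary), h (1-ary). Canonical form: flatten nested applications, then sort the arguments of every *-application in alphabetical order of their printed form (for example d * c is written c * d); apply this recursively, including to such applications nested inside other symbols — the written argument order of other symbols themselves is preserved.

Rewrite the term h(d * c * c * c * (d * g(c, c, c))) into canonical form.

Work inside:  d * c * c * c * (d * g(c, c, c))
Un-nest:  d * c * c * c * d * g(c, c, c)
Order the arguments:  c * c * c * d * d * g(c, c, c)
Put back:  h(c * c * c * d * d * g(c, c, c))

Answer: h(c * c * c * d * d * g(c, c, c))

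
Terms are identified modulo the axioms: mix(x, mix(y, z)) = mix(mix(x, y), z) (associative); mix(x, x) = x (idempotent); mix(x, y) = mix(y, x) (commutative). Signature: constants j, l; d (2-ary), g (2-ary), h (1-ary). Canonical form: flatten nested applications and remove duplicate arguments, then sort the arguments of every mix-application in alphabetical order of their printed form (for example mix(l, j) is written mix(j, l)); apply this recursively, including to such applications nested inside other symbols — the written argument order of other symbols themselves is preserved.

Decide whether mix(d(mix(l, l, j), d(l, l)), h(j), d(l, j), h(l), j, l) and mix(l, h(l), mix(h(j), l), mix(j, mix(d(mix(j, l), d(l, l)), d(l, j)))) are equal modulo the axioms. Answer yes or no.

Left:  mix(d(mix(l, l, j), d(l, l)), h(j), d(l, j), h(l), j, l)
  Canonicalize subterm:  d(mix(l, l, j), d(l, l))  →  d(mix(j, l), d(l, l))
  Sort arguments:  mix(d(l, j), d(mix(j, l), d(l, l)), h(j), h(l), j, l)
Right:  mix(l, h(l), mix(h(j), l), mix(j, mix(d(mix(j, l), d(l, l)), d(l, j))))
  Un-nest:  mix(l, h(l), h(j), l, j, d(mix(j, l), d(l, l)), d(l, j))
  Drop duplicates:  drop duplicate l
  Order the arguments:  mix(d(l, j), d(mix(j, l), d(l, l)), h(j), h(l), j, l)

Answer: yes — both canonical forms are mix(d(l, j), d(mix(j, l), d(l, l)), h(j), h(l), j, l)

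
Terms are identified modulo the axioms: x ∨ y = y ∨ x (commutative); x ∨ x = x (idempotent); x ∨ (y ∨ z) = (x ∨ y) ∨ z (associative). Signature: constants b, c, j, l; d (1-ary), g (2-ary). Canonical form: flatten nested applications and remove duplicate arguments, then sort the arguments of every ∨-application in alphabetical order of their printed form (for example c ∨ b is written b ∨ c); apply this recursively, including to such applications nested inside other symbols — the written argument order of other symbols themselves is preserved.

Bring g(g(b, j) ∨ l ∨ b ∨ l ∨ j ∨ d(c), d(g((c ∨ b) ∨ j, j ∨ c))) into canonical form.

Answer: g(b ∨ d(c) ∨ g(b, j) ∨ j ∨ l, d(g(b ∨ c ∨ j, c ∨ j)))

Derivation:
Descend into:  g(b, j) ∨ l ∨ b ∨ l ∨ j ∨ d(c)
Idempotence:  drop duplicate l
Sort arguments:  b ∨ d(c) ∨ g(b, j) ∨ j ∨ l
Put back:  g(b ∨ d(c) ∨ g(b, j) ∨ j ∨ l, d(g(b ∨ c ∨ j, c ∨ j)))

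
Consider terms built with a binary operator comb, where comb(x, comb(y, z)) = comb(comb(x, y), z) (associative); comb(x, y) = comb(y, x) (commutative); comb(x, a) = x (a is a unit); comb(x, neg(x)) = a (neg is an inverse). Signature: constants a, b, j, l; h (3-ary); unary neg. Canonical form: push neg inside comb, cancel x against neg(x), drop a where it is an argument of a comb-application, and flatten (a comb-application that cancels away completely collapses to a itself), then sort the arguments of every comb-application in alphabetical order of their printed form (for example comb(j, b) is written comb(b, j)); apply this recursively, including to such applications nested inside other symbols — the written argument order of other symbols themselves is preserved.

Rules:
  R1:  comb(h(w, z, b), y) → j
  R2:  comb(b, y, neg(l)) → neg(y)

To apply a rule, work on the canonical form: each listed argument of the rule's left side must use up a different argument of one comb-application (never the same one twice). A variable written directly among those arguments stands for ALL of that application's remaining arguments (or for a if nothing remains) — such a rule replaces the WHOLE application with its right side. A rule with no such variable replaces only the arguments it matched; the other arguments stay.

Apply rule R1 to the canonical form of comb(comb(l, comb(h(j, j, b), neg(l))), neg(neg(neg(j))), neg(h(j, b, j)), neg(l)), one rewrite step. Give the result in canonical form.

Canonical form:  comb(h(j, j, b), neg(h(j, b, j)), neg(j), neg(l))
Apply R1:  consuming h(j, j, b);  w := j, y := comb(neg(h(j, b, j)), neg(j), neg(l)), z := j
Every leftover argument binds to the variable; the entire application is replaced.
Giving:  j

Answer: j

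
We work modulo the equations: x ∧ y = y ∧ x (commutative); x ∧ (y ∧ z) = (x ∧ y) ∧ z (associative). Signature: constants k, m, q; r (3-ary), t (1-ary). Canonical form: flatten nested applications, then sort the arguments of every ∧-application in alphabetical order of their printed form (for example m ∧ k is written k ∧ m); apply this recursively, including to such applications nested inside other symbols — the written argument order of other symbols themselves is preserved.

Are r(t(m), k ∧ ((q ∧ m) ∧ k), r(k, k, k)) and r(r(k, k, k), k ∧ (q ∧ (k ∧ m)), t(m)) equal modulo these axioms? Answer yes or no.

Answer: no — r(t(m), k ∧ k ∧ m ∧ q, r(k, k, k)) vs r(r(k, k, k), k ∧ k ∧ m ∧ q, t(m))

Derivation:
Left:  r(t(m), k ∧ ((q ∧ m) ∧ k), r(k, k, k))
  Work inside:  k ∧ ((q ∧ m) ∧ k)
  Un-nest:  k ∧ q ∧ m ∧ k
  Order the arguments:  k ∧ k ∧ m ∧ q
  Reassemble:  r(t(m), k ∧ k ∧ m ∧ q, r(k, k, k))
Right:  r(r(k, k, k), k ∧ (q ∧ (k ∧ m)), t(m))
  Work inside:  k ∧ (q ∧ (k ∧ m))
  Flatten:  k ∧ q ∧ k ∧ m
  Sort:  k ∧ k ∧ m ∧ q
  Rebuild:  r(r(k, k, k), k ∧ k ∧ m ∧ q, t(m))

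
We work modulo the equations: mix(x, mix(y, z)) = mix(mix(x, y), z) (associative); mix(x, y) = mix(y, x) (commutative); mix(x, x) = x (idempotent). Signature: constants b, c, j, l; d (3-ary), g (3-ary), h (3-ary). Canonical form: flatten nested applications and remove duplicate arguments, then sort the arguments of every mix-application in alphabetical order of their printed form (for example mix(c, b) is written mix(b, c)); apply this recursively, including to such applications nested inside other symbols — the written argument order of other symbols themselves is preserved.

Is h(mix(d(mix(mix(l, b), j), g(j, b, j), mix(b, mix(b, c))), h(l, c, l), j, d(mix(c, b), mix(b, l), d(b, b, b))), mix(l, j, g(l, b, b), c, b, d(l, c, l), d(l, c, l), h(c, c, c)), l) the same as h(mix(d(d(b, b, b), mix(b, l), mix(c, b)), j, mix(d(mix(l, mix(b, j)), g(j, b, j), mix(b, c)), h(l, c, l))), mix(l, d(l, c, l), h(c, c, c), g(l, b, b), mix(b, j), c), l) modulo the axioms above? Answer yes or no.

Answer: no — h(mix(d(mix(b, c), mix(b, l), d(b, b, b)), d(mix(b, j, l), g(j, b, j), mix(b, c)), h(l, c, l), j), mix(b, c, d(l, c, l), g(l, b, b), h(c, c, c), j, l), l) vs h(mix(d(d(b, b, b), mix(b, l), mix(b, c)), d(mix(b, j, l), g(j, b, j), mix(b, c)), h(l, c, l), j), mix(b, c, d(l, c, l), g(l, b, b), h(c, c, c), j, l), l)

Derivation:
Left:  h(mix(d(mix(mix(l, b), j), g(j, b, j), mix(b, mix(b, c))), h(l, c, l), j, d(mix(c, b), mix(b, l), d(b, b, b))), mix(l, j, g(l, b, b), c, b, d(l, c, l), d(l, c, l), h(c, c, c)), l)
  Work inside:  mix(d(mix(mix(l, b), j), g(j, b, j), mix(b, mix(b, c))), h(l, c, l), j, d(mix(c, b), mix(b, l), d(b, b, b)))
  Canonicalize subterm:  d(mix(mix(l, b), j), g(j, b, j), mix(b, mix(b, c)))  →  d(mix(b, j, l), g(j, b, j), mix(b, c))
  Simplify inside:  d(mix(c, b), mix(b, l), d(b, b, b))  →  d(mix(b, c), mix(b, l), d(b, b, b))
  Order the arguments:  mix(d(mix(b, c), mix(b, l), d(b, b, b)), d(mix(b, j, l), g(j, b, j), mix(b, c)), h(l, c, l), j)
  Put back:  h(mix(d(mix(b, c), mix(b, l), d(b, b, b)), d(mix(b, j, l), g(j, b, j), mix(b, c)), h(l, c, l), j), mix(b, c, d(l, c, l), g(l, b, b), h(c, c, c), j, l), l)
Right:  h(mix(d(d(b, b, b), mix(b, l), mix(c, b)), j, mix(d(mix(l, mix(b, j)), g(j, b, j), mix(b, c)), h(l, c, l))), mix(l, d(l, c, l), h(c, c, c), g(l, b, b), mix(b, j), c), l)
  Focus inside:  mix(d(d(b, b, b), mix(b, l), mix(c, b)), j, mix(d(mix(l, mix(b, j)), g(j, b, j), mix(b, c)), h(l, c, l)))
  Merge nested applications:  mix(d(d(b, b, b), mix(b, l), mix(c, b)), j, d(mix(l, mix(b, j)), g(j, b, j), mix(b, c)), h(l, c, l))
  Simplify inside:  d(d(b, b, b), mix(b, l), mix(c, b))  →  d(d(b, b, b), mix(b, l), mix(b, c))
  Canonicalize subterm:  d(mix(l, mix(b, j)), g(j, b, j), mix(b, c))  →  d(mix(b, j, l), g(j, b, j), mix(b, c))
  Sort:  mix(d(d(b, b, b), mix(b, l), mix(b, c)), d(mix(b, j, l), g(j, b, j), mix(b, c)), h(l, c, l), j)
  Put back:  h(mix(d(d(b, b, b), mix(b, l), mix(b, c)), d(mix(b, j, l), g(j, b, j), mix(b, c)), h(l, c, l), j), mix(b, c, d(l, c, l), g(l, b, b), h(c, c, c), j, l), l)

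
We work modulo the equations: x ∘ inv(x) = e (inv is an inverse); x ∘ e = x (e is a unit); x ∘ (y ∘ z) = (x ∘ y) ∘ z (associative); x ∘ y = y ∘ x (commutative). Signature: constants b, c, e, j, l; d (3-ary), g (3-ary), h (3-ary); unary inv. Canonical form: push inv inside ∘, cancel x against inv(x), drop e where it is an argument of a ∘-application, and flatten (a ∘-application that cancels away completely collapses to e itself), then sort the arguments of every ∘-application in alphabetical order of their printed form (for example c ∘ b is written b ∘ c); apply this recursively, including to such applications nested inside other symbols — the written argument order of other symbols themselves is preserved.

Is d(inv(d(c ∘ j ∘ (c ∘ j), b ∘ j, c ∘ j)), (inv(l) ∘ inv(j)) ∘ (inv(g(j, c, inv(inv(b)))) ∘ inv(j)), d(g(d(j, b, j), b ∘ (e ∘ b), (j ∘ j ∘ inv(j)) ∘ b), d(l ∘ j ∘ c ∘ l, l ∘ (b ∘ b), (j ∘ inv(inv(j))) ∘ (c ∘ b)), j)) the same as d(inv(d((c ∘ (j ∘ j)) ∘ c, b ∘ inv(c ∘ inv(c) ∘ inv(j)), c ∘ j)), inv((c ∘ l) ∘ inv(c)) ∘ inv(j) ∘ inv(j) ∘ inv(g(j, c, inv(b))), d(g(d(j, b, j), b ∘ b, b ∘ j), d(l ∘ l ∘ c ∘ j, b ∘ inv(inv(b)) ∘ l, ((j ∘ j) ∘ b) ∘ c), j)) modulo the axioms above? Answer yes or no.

Answer: no — d(inv(d(c ∘ c ∘ j ∘ j, b ∘ j, c ∘ j)), inv(g(j, c, b)) ∘ inv(j) ∘ inv(j) ∘ inv(l), d(g(d(j, b, j), b ∘ b, b ∘ j), d(c ∘ j ∘ l ∘ l, b ∘ b ∘ l, b ∘ c ∘ j ∘ j), j)) vs d(inv(d(c ∘ c ∘ j ∘ j, b ∘ j, c ∘ j)), inv(g(j, c, inv(b))) ∘ inv(j) ∘ inv(j) ∘ inv(l), d(g(d(j, b, j), b ∘ b, b ∘ j), d(c ∘ j ∘ l ∘ l, b ∘ b ∘ l, b ∘ c ∘ j ∘ j), j))

Derivation:
Left:  d(inv(d(c ∘ j ∘ (c ∘ j), b ∘ j, c ∘ j)), (inv(l) ∘ inv(j)) ∘ (inv(g(j, c, inv(inv(b)))) ∘ inv(j)), d(g(d(j, b, j), b ∘ (e ∘ b), (j ∘ j ∘ inv(j)) ∘ b), d(l ∘ j ∘ c ∘ l, l ∘ (b ∘ b), (j ∘ inv(inv(j))) ∘ (c ∘ b)), j))
  Descend into:  (inv(l) ∘ inv(j)) ∘ (inv(g(j, c, inv(inv(b)))) ∘ inv(j))
  Push inv inside:  distribute inv over ∘ and collapse double inv
  Collect terms:  inv(l) ∘ inv(j) ∘ inv(j) ∘ inv(g(j, c, b))
  Sort arguments:  inv(g(j, c, b)) ∘ inv(j) ∘ inv(j) ∘ inv(l)
  Reassemble:  d(inv(d(c ∘ c ∘ j ∘ j, b ∘ j, c ∘ j)), inv(g(j, c, b)) ∘ inv(j) ∘ inv(j) ∘ inv(l), d(g(d(j, b, j), b ∘ b, b ∘ j), d(c ∘ j ∘ l ∘ l, b ∘ b ∘ l, b ∘ c ∘ j ∘ j), j))
Right:  d(inv(d((c ∘ (j ∘ j)) ∘ c, b ∘ inv(c ∘ inv(c) ∘ inv(j)), c ∘ j)), inv((c ∘ l) ∘ inv(c)) ∘ inv(j) ∘ inv(j) ∘ inv(g(j, c, inv(b))), d(g(d(j, b, j), b ∘ b, b ∘ j), d(l ∘ l ∘ c ∘ j, b ∘ inv(inv(b)) ∘ l, ((j ∘ j) ∘ b) ∘ c), j))
  Focus inside:  inv((c ∘ l) ∘ inv(c)) ∘ inv(j) ∘ inv(j) ∘ inv(g(j, c, inv(b)))
  Push inv inside:  distribute inv over ∘ and collapse double inv
  Inverses cancel:  c cancels
  Combine occurrences:  inv(l) ∘ inv(j) ∘ inv(j) ∘ inv(g(j, c, inv(b)))
  Order the arguments:  inv(g(j, c, inv(b))) ∘ inv(j) ∘ inv(j) ∘ inv(l)
  Put back:  d(inv(d(c ∘ c ∘ j ∘ j, b ∘ j, c ∘ j)), inv(g(j, c, inv(b))) ∘ inv(j) ∘ inv(j) ∘ inv(l), d(g(d(j, b, j), b ∘ b, b ∘ j), d(c ∘ j ∘ l ∘ l, b ∘ b ∘ l, b ∘ c ∘ j ∘ j), j))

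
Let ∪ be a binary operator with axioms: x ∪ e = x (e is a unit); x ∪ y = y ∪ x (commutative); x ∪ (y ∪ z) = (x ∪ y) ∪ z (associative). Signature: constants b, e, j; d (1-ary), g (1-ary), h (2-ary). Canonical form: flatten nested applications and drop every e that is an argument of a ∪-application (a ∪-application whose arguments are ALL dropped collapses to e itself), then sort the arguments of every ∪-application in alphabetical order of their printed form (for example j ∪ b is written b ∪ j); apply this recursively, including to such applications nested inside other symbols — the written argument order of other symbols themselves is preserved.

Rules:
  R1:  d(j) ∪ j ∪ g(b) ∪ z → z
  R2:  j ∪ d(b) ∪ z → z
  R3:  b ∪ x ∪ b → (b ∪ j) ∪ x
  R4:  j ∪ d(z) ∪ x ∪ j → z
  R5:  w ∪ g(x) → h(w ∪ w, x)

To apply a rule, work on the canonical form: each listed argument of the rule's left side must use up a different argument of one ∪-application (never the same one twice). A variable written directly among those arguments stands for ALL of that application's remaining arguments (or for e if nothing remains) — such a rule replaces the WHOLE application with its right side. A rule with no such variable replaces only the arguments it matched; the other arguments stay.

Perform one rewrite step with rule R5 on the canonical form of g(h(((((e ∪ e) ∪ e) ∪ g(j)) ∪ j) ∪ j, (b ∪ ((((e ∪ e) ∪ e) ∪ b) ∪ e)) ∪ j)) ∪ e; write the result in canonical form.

Answer: g(h(h(j ∪ j ∪ j ∪ j, j), b ∪ b ∪ j))

Derivation:
Canonical form:  g(h(g(j) ∪ j ∪ j, b ∪ b ∪ j))
R5 matches:  uses g(j);  w := j ∪ j, x := j
The variable takes the whole remainder — replace the entire application.
New term:  g(h(h(j ∪ j ∪ j ∪ j, j), b ∪ b ∪ j))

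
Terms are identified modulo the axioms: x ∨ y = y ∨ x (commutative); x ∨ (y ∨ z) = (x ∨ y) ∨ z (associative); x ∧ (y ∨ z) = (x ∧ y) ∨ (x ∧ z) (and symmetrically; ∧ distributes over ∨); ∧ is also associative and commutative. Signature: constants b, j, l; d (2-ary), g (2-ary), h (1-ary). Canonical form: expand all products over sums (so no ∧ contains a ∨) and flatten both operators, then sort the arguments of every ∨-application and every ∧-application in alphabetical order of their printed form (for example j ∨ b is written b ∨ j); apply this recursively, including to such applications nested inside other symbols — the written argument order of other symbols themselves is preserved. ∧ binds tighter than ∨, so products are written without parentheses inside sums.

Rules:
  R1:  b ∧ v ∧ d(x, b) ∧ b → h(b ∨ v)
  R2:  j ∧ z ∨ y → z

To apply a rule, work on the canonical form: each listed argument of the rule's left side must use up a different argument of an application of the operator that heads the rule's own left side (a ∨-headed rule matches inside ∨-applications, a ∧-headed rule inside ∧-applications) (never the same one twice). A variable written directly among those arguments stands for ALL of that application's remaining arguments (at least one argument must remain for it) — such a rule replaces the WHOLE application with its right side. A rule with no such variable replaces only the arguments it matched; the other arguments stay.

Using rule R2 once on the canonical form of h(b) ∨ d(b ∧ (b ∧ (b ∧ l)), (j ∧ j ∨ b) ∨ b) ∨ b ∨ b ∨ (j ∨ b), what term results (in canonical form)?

Canonical form:  b ∨ b ∨ b ∨ d(b ∧ b ∧ b ∧ l, b ∨ b ∨ j ∧ j) ∨ h(b) ∨ j
Match R2:  consume j ∧ j;  y := b ∨ b, z := j
The extension variable absorbs all remaining arguments, so the whole application is rewritten.
Giving:  b ∨ b ∨ b ∨ d(b ∧ b ∧ b ∧ l, j) ∨ h(b) ∨ j

Answer: b ∨ b ∨ b ∨ d(b ∧ b ∧ b ∧ l, j) ∨ h(b) ∨ j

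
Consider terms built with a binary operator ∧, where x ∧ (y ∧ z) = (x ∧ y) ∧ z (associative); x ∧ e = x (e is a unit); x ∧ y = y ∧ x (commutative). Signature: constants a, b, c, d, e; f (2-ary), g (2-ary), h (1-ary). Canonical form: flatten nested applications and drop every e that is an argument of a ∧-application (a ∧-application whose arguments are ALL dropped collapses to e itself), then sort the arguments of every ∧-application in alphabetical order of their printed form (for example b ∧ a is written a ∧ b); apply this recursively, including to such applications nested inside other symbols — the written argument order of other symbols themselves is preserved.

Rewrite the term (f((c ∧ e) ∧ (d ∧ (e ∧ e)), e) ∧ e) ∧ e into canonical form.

Answer: f(c ∧ d, e)

Derivation:
Flatten:  f((c ∧ e) ∧ (d ∧ (e ∧ e)), e) ∧ e ∧ e
Simplify inside:  f((c ∧ e) ∧ (d ∧ (e ∧ e)), e)  →  f(c ∧ d, e)
Unit:  drop e (×2)
Order the arguments:  f(c ∧ d, e)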